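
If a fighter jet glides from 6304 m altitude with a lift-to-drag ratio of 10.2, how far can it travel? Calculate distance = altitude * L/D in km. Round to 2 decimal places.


Step 1: Glide distance = altitude * L/D = 6304 * 10.2 = 64300.8 m
Step 2: Convert to km: 64300.8 / 1000 = 64.30 km

64.30


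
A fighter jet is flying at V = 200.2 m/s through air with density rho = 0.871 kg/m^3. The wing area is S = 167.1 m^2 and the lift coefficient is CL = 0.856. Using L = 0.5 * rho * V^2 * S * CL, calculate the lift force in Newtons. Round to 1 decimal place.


Step 1: Calculate dynamic pressure q = 0.5 * 0.871 * 200.2^2 = 0.5 * 0.871 * 40080.04 = 17454.8574 Pa
Step 2: Multiply by wing area and lift coefficient: L = 17454.8574 * 167.1 * 0.856
Step 3: L = 2916706.6749 * 0.856 = 2496700.9 N

2496700.9


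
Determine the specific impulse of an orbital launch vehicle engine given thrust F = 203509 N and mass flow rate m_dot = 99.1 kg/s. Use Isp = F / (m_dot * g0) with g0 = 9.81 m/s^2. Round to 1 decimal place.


Step 1: m_dot * g0 = 99.1 * 9.81 = 972.17
Step 2: Isp = 203509 / 972.17 = 209.3 s

209.3


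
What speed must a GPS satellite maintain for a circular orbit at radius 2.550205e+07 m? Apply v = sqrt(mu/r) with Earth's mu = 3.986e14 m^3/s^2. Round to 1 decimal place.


Step 1: mu / r = 3.986e14 / 2.550205e+07 = 15630116.0103
Step 2: v = sqrt(15630116.0103) = 3953.5 m/s

3953.5


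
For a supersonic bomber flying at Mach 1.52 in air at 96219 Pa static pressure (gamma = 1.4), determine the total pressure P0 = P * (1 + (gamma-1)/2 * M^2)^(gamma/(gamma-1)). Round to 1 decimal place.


Step 1: (gamma-1)/2 * M^2 = 0.2 * 2.3104 = 0.46208
Step 2: 1 + 0.46208 = 1.46208
Step 3: Exponent gamma/(gamma-1) = 3.5
Step 4: P0 = 96219 * 1.46208^3.5 = 363630.1 Pa

363630.1


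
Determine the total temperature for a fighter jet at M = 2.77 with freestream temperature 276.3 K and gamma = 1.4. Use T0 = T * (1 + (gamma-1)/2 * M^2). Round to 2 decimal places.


Step 1: (gamma-1)/2 = 0.2
Step 2: M^2 = 7.6729
Step 3: 1 + 0.2 * 7.6729 = 2.53458
Step 4: T0 = 276.3 * 2.53458 = 700.30 K

700.30


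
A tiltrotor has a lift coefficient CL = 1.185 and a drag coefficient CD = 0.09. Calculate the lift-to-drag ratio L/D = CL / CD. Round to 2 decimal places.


Step 1: L/D = CL / CD = 1.185 / 0.09
Step 2: L/D = 13.17

13.17


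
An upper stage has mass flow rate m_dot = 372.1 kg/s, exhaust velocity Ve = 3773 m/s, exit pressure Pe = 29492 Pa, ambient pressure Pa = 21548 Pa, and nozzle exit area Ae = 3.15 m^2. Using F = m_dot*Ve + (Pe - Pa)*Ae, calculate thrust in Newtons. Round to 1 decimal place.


Step 1: Momentum thrust = m_dot * Ve = 372.1 * 3773 = 1403933.3 N
Step 2: Pressure thrust = (Pe - Pa) * Ae = (29492 - 21548) * 3.15 = 25023.60 N
Step 3: Total thrust F = 1403933.3 + 25023.60 = 1428956.9 N

1428956.9


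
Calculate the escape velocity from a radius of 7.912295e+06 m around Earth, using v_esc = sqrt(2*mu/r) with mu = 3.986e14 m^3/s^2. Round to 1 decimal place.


Step 1: 2*mu/r = 2 * 3.986e14 / 7.912295e+06 = 100754585.1109
Step 2: v_esc = sqrt(100754585.1109) = 10037.7 m/s

10037.7


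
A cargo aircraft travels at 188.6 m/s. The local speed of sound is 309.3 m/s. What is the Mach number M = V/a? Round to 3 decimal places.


Step 1: M = V / a = 188.6 / 309.3
Step 2: M = 0.610

0.610


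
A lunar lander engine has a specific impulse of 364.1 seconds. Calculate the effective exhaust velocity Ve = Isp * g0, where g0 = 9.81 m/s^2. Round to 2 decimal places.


Step 1: Ve = Isp * g0 = 364.1 * 9.81
Step 2: Ve = 3571.82 m/s

3571.82


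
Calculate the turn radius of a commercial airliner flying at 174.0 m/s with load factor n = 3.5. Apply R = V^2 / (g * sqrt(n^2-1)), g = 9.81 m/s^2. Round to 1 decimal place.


Step 1: V^2 = 174.0^2 = 30276.0
Step 2: n^2 - 1 = 3.5^2 - 1 = 11.25
Step 3: sqrt(11.25) = 3.354102
Step 4: R = 30276.0 / (9.81 * 3.354102) = 920.1 m

920.1


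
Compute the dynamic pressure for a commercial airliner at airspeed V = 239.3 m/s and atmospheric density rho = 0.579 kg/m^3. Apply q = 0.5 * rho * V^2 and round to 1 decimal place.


Step 1: V^2 = 239.3^2 = 57264.49
Step 2: q = 0.5 * 0.579 * 57264.49
Step 3: q = 16578.1 Pa

16578.1


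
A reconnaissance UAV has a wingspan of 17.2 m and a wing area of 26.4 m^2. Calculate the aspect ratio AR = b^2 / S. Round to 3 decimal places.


Step 1: b^2 = 17.2^2 = 295.84
Step 2: AR = 295.84 / 26.4 = 11.206

11.206


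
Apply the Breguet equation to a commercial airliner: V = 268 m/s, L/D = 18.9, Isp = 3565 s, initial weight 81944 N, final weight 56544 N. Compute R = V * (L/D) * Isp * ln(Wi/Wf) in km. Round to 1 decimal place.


Step 1: Coefficient = V * (L/D) * Isp = 268 * 18.9 * 3565 = 18057438.0 m
Step 2: Wi/Wf = 81944 / 56544 = 1.449208
Step 3: ln(1.449208) = 0.371017
Step 4: R = 18057438.0 * 0.371017 = 6699616.3 m = 6699.6 km

6699.6


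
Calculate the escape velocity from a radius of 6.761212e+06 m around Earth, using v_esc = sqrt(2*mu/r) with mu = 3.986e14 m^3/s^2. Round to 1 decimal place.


Step 1: 2*mu/r = 2 * 3.986e14 / 6.761212e+06 = 117907854.3906
Step 2: v_esc = sqrt(117907854.3906) = 10858.5 m/s

10858.5


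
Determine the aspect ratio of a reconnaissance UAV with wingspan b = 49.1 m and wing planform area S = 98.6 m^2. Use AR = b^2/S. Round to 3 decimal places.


Step 1: b^2 = 49.1^2 = 2410.81
Step 2: AR = 2410.81 / 98.6 = 24.450

24.450


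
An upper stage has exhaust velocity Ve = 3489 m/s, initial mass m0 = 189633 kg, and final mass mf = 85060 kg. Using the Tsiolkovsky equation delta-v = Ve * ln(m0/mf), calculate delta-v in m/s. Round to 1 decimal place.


Step 1: Mass ratio m0/mf = 189633 / 85060 = 2.229403
Step 2: ln(2.229403) = 0.801734
Step 3: delta-v = 3489 * 0.801734 = 2797.2 m/s

2797.2


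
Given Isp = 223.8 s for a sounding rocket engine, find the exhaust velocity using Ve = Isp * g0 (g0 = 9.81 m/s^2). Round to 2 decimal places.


Step 1: Ve = Isp * g0 = 223.8 * 9.81
Step 2: Ve = 2195.48 m/s

2195.48


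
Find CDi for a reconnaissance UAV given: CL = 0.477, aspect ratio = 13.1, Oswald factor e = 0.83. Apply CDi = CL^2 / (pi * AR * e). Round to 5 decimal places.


Step 1: CL^2 = 0.477^2 = 0.227529
Step 2: pi * AR * e = 3.14159 * 13.1 * 0.83 = 34.158537
Step 3: CDi = 0.227529 / 34.158537 = 0.00666

0.00666


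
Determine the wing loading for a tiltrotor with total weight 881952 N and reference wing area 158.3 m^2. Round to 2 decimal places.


Step 1: Wing loading = W / S = 881952 / 158.3
Step 2: Wing loading = 5571.40 N/m^2

5571.40


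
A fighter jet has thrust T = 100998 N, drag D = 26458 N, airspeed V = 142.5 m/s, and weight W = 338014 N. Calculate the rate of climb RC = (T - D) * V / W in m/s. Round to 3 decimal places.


Step 1: Excess thrust = T - D = 100998 - 26458 = 74540 N
Step 2: Excess power = 74540 * 142.5 = 10621950.0 W
Step 3: RC = 10621950.0 / 338014 = 31.425 m/s

31.425


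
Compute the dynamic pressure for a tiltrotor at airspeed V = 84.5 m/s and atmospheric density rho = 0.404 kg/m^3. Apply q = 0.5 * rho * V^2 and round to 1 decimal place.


Step 1: V^2 = 84.5^2 = 7140.25
Step 2: q = 0.5 * 0.404 * 7140.25
Step 3: q = 1442.3 Pa

1442.3


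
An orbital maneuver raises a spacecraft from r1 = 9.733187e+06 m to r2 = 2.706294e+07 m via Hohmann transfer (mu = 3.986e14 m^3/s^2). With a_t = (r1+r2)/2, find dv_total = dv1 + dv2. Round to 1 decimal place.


Step 1: Transfer semi-major axis a_t = (9.733187e+06 + 2.706294e+07) / 2 = 1.839806e+07 m
Step 2: v1 (circular at r1) = sqrt(mu/r1) = 6399.43 m/s
Step 3: v_t1 = sqrt(mu*(2/r1 - 1/a_t)) = 7761.44 m/s
Step 4: dv1 = |7761.44 - 6399.43| = 1362.02 m/s
Step 5: v2 (circular at r2) = 3837.79 m/s, v_t2 = 2791.4 m/s
Step 6: dv2 = |3837.79 - 2791.4| = 1046.39 m/s
Step 7: Total delta-v = 1362.02 + 1046.39 = 2408.4 m/s

2408.4


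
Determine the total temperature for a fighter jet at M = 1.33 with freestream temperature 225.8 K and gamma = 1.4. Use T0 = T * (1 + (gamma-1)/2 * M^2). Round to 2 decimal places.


Step 1: (gamma-1)/2 = 0.2
Step 2: M^2 = 1.7689
Step 3: 1 + 0.2 * 1.7689 = 1.35378
Step 4: T0 = 225.8 * 1.35378 = 305.68 K

305.68


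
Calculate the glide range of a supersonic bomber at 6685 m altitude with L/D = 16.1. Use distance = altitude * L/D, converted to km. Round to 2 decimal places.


Step 1: Glide distance = altitude * L/D = 6685 * 16.1 = 107628.5 m
Step 2: Convert to km: 107628.5 / 1000 = 107.63 km

107.63


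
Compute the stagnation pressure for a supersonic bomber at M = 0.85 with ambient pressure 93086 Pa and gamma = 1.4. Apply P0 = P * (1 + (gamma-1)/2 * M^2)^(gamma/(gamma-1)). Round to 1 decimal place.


Step 1: (gamma-1)/2 * M^2 = 0.2 * 0.7225 = 0.1445
Step 2: 1 + 0.1445 = 1.1445
Step 3: Exponent gamma/(gamma-1) = 3.5
Step 4: P0 = 93086 * 1.1445^3.5 = 149293.1 Pa

149293.1


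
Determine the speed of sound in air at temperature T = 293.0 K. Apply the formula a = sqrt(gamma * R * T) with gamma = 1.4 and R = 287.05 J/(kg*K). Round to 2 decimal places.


Step 1: gamma * R * T = 1.4 * 287.05 * 293.0 = 117747.91
Step 2: a = sqrt(117747.91) = 343.14 m/s

343.14


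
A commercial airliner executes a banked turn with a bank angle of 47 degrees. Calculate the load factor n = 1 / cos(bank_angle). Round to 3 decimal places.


Step 1: Convert 47 degrees to radians = 0.820305
Step 2: cos(47 deg) = 0.681998
Step 3: n = 1 / 0.681998 = 1.466

1.466


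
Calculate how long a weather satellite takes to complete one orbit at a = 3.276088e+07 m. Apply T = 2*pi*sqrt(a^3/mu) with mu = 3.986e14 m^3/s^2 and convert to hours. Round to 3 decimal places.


Step 1: a^3 / mu = 3.516144e+22 / 3.986e14 = 8.821235e+07
Step 2: sqrt(8.821235e+07) = 9392.1429 s
Step 3: T = 2*pi * 9392.1429 = 59012.57 s
Step 4: T in hours = 59012.57 / 3600 = 16.392 hours

16.392


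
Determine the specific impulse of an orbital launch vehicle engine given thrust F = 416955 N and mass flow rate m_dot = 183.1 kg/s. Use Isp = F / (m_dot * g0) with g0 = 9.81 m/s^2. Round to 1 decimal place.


Step 1: m_dot * g0 = 183.1 * 9.81 = 1796.21
Step 2: Isp = 416955 / 1796.21 = 232.1 s

232.1


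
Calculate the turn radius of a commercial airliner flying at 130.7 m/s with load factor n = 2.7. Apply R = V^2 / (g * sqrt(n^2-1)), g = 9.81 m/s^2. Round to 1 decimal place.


Step 1: V^2 = 130.7^2 = 17082.49
Step 2: n^2 - 1 = 2.7^2 - 1 = 6.29
Step 3: sqrt(6.29) = 2.507987
Step 4: R = 17082.49 / (9.81 * 2.507987) = 694.3 m

694.3


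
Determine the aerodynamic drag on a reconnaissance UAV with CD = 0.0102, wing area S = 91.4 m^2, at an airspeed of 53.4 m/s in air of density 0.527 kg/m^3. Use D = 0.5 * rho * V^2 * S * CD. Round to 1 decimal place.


Step 1: Dynamic pressure q = 0.5 * 0.527 * 53.4^2 = 751.3861 Pa
Step 2: Drag D = q * S * CD = 751.3861 * 91.4 * 0.0102
Step 3: D = 700.5 N

700.5


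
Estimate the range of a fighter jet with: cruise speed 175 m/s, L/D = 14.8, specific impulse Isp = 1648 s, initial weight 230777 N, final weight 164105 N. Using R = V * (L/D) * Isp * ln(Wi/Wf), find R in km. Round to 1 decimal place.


Step 1: Coefficient = V * (L/D) * Isp = 175 * 14.8 * 1648 = 4268320.0 m
Step 2: Wi/Wf = 230777 / 164105 = 1.406276
Step 3: ln(1.406276) = 0.340945
Step 4: R = 4268320.0 * 0.340945 = 1455264.1 m = 1455.3 km

1455.3


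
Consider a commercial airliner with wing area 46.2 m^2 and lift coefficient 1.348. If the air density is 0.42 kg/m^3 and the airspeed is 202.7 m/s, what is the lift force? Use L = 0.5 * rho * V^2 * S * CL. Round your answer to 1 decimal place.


Step 1: Calculate dynamic pressure q = 0.5 * 0.42 * 202.7^2 = 0.5 * 0.42 * 41087.29 = 8628.3309 Pa
Step 2: Multiply by wing area and lift coefficient: L = 8628.3309 * 46.2 * 1.348
Step 3: L = 398628.8876 * 1.348 = 537351.7 N

537351.7


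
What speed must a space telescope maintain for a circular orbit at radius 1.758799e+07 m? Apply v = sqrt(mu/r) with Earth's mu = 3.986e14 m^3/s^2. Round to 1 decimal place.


Step 1: mu / r = 3.986e14 / 1.758799e+07 = 22663192.3261
Step 2: v = sqrt(22663192.3261) = 4760.6 m/s

4760.6


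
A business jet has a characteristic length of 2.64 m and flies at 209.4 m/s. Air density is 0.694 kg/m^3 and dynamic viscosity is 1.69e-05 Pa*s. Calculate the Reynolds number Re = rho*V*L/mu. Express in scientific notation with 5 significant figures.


Step 1: Numerator = rho * V * L = 0.694 * 209.4 * 2.64 = 383.654304
Step 2: Re = 383.654304 / 1.69e-05
Step 3: Re = 2.2701e+07

2.2701e+07


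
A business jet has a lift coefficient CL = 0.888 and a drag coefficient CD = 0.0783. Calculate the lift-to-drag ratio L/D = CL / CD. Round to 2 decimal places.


Step 1: L/D = CL / CD = 0.888 / 0.0783
Step 2: L/D = 11.34

11.34


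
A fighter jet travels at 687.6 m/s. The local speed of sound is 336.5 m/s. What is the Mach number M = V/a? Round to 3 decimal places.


Step 1: M = V / a = 687.6 / 336.5
Step 2: M = 2.043

2.043


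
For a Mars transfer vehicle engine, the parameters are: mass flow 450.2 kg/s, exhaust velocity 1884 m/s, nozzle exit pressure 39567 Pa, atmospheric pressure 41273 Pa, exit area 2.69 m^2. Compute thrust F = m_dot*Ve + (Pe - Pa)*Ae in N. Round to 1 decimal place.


Step 1: Momentum thrust = m_dot * Ve = 450.2 * 1884 = 848176.8 N
Step 2: Pressure thrust = (Pe - Pa) * Ae = (39567 - 41273) * 2.69 = -4589.14 N
Step 3: Total thrust F = 848176.8 + -4589.14 = 843587.7 N

843587.7


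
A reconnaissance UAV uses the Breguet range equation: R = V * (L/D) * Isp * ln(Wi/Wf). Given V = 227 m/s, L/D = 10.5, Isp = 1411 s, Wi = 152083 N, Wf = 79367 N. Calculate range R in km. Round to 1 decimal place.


Step 1: Coefficient = V * (L/D) * Isp = 227 * 10.5 * 1411 = 3363118.5 m
Step 2: Wi/Wf = 152083 / 79367 = 1.916199
Step 3: ln(1.916199) = 0.650344
Step 4: R = 3363118.5 * 0.650344 = 2187183.1 m = 2187.2 km

2187.2


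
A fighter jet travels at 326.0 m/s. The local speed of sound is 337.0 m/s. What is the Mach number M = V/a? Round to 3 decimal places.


Step 1: M = V / a = 326.0 / 337.0
Step 2: M = 0.967

0.967


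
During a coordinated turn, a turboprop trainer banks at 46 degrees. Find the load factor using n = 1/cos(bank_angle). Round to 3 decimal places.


Step 1: Convert 46 degrees to radians = 0.802851
Step 2: cos(46 deg) = 0.694658
Step 3: n = 1 / 0.694658 = 1.440

1.440


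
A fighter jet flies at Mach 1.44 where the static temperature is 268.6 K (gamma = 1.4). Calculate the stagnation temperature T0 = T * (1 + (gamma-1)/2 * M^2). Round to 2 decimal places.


Step 1: (gamma-1)/2 = 0.2
Step 2: M^2 = 2.0736
Step 3: 1 + 0.2 * 2.0736 = 1.41472
Step 4: T0 = 268.6 * 1.41472 = 379.99 K

379.99


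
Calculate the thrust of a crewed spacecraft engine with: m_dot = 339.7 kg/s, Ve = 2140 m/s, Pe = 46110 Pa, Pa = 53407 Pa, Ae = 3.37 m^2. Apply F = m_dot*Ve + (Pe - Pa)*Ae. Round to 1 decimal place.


Step 1: Momentum thrust = m_dot * Ve = 339.7 * 2140 = 726958.0 N
Step 2: Pressure thrust = (Pe - Pa) * Ae = (46110 - 53407) * 3.37 = -24590.89 N
Step 3: Total thrust F = 726958.0 + -24590.89 = 702367.1 N

702367.1


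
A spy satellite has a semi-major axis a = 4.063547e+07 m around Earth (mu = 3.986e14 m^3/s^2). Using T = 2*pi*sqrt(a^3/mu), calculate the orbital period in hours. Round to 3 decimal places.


Step 1: a^3 / mu = 6.709897e+22 / 3.986e14 = 1.683366e+08
Step 2: sqrt(1.683366e+08) = 12974.4598 s
Step 3: T = 2*pi * 12974.4598 = 81520.93 s
Step 4: T in hours = 81520.93 / 3600 = 22.645 hours

22.645


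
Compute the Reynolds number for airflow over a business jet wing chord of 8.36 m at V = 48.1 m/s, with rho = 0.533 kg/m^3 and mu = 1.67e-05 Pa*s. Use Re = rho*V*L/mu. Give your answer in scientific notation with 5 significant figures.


Step 1: Numerator = rho * V * L = 0.533 * 48.1 * 8.36 = 214.327828
Step 2: Re = 214.327828 / 1.67e-05
Step 3: Re = 1.2834e+07

1.2834e+07


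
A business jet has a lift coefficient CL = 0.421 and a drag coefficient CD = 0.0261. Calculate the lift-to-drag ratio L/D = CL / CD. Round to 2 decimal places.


Step 1: L/D = CL / CD = 0.421 / 0.0261
Step 2: L/D = 16.13

16.13


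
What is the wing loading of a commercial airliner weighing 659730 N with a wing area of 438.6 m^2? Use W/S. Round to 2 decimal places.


Step 1: Wing loading = W / S = 659730 / 438.6
Step 2: Wing loading = 1504.17 N/m^2

1504.17


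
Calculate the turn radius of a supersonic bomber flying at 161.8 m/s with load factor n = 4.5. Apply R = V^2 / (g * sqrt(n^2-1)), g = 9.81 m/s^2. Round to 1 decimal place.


Step 1: V^2 = 161.8^2 = 26179.24
Step 2: n^2 - 1 = 4.5^2 - 1 = 19.25
Step 3: sqrt(19.25) = 4.387482
Step 4: R = 26179.24 / (9.81 * 4.387482) = 608.2 m

608.2


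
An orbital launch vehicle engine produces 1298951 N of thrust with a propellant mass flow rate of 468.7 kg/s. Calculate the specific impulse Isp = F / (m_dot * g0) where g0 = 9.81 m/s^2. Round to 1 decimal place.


Step 1: m_dot * g0 = 468.7 * 9.81 = 4597.95
Step 2: Isp = 1298951 / 4597.95 = 282.5 s

282.5


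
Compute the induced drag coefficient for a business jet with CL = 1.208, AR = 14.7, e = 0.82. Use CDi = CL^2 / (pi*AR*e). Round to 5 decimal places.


Step 1: CL^2 = 1.208^2 = 1.459264
Step 2: pi * AR * e = 3.14159 * 14.7 * 0.82 = 37.868758
Step 3: CDi = 1.459264 / 37.868758 = 0.03853

0.03853


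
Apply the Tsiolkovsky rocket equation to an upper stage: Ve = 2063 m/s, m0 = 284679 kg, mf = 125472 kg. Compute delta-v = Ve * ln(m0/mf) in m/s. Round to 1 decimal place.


Step 1: Mass ratio m0/mf = 284679 / 125472 = 2.268865
Step 2: ln(2.268865) = 0.81928
Step 3: delta-v = 2063 * 0.81928 = 1690.2 m/s

1690.2


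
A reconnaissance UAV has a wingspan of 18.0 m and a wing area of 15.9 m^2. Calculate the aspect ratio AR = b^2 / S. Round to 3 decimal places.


Step 1: b^2 = 18.0^2 = 324.0
Step 2: AR = 324.0 / 15.9 = 20.377

20.377


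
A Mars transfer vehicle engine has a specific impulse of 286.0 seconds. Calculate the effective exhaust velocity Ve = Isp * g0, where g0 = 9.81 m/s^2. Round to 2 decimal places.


Step 1: Ve = Isp * g0 = 286.0 * 9.81
Step 2: Ve = 2805.66 m/s

2805.66


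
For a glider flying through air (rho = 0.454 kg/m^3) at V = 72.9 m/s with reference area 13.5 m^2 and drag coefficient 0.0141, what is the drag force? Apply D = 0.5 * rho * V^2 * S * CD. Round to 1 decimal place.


Step 1: Dynamic pressure q = 0.5 * 0.454 * 72.9^2 = 1206.3711 Pa
Step 2: Drag D = q * S * CD = 1206.3711 * 13.5 * 0.0141
Step 3: D = 229.6 N

229.6


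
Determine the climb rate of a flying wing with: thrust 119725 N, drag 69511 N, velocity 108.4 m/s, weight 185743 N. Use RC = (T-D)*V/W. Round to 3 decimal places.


Step 1: Excess thrust = T - D = 119725 - 69511 = 50214 N
Step 2: Excess power = 50214 * 108.4 = 5443197.6 W
Step 3: RC = 5443197.6 / 185743 = 29.305 m/s

29.305


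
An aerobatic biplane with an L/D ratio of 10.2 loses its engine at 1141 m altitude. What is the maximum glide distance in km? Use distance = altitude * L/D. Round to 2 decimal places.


Step 1: Glide distance = altitude * L/D = 1141 * 10.2 = 11638.2 m
Step 2: Convert to km: 11638.2 / 1000 = 11.64 km

11.64


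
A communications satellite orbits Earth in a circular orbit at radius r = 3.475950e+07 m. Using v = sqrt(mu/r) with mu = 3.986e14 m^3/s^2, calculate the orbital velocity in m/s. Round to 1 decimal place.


Step 1: mu / r = 3.986e14 / 3.475950e+07 = 11467368.633
Step 2: v = sqrt(11467368.633) = 3386.4 m/s

3386.4


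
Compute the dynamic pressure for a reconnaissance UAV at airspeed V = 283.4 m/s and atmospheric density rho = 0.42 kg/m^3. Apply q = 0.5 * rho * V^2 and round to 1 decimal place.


Step 1: V^2 = 283.4^2 = 80315.56
Step 2: q = 0.5 * 0.42 * 80315.56
Step 3: q = 16866.3 Pa

16866.3


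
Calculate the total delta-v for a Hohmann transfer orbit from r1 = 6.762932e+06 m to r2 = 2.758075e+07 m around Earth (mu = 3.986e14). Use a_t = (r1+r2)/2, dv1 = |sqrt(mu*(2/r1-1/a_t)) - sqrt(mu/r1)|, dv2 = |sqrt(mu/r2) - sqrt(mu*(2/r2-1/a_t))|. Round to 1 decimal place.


Step 1: Transfer semi-major axis a_t = (6.762932e+06 + 2.758075e+07) / 2 = 1.717184e+07 m
Step 2: v1 (circular at r1) = sqrt(mu/r1) = 7677.17 m/s
Step 3: v_t1 = sqrt(mu*(2/r1 - 1/a_t)) = 9729.62 m/s
Step 4: dv1 = |9729.62 - 7677.17| = 2052.45 m/s
Step 5: v2 (circular at r2) = 3801.59 m/s, v_t2 = 2385.75 m/s
Step 6: dv2 = |3801.59 - 2385.75| = 1415.84 m/s
Step 7: Total delta-v = 2052.45 + 1415.84 = 3468.3 m/s

3468.3


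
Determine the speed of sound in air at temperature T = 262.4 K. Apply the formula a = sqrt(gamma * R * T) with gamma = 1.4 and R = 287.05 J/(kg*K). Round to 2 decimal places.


Step 1: gamma * R * T = 1.4 * 287.05 * 262.4 = 105450.688
Step 2: a = sqrt(105450.688) = 324.73 m/s

324.73


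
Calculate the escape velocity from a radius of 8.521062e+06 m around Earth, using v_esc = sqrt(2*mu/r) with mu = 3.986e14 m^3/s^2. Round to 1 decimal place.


Step 1: 2*mu/r = 2 * 3.986e14 / 8.521062e+06 = 93556413.5081
Step 2: v_esc = sqrt(93556413.5081) = 9672.5 m/s

9672.5


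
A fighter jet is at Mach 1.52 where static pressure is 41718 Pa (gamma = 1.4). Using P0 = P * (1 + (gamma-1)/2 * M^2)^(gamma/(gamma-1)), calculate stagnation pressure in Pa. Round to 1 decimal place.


Step 1: (gamma-1)/2 * M^2 = 0.2 * 2.3104 = 0.46208
Step 2: 1 + 0.46208 = 1.46208
Step 3: Exponent gamma/(gamma-1) = 3.5
Step 4: P0 = 41718 * 1.46208^3.5 = 157660.3 Pa

157660.3


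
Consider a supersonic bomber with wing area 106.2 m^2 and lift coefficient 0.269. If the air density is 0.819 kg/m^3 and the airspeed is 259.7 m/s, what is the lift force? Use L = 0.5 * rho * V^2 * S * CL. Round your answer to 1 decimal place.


Step 1: Calculate dynamic pressure q = 0.5 * 0.819 * 259.7^2 = 0.5 * 0.819 * 67444.09 = 27618.3549 Pa
Step 2: Multiply by wing area and lift coefficient: L = 27618.3549 * 106.2 * 0.269
Step 3: L = 2933069.2856 * 0.269 = 788995.6 N

788995.6


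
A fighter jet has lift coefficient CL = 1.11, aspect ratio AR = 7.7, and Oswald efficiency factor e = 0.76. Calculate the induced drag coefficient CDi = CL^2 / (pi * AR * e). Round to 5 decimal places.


Step 1: CL^2 = 1.11^2 = 1.2321
Step 2: pi * AR * e = 3.14159 * 7.7 * 0.76 = 18.3846
Step 3: CDi = 1.2321 / 18.3846 = 0.06702

0.06702


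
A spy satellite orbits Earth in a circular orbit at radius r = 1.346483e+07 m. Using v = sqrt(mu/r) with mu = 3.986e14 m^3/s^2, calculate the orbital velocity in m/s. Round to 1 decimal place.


Step 1: mu / r = 3.986e14 / 1.346483e+07 = 29603047.3463
Step 2: v = sqrt(29603047.3463) = 5440.9 m/s

5440.9


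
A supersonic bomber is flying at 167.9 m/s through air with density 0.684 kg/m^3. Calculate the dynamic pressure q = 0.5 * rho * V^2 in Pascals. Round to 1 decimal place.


Step 1: V^2 = 167.9^2 = 28190.41
Step 2: q = 0.5 * 0.684 * 28190.41
Step 3: q = 9641.1 Pa

9641.1


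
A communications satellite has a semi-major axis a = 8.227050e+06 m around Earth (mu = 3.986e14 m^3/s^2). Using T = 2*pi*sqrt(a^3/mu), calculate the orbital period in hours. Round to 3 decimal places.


Step 1: a^3 / mu = 5.568425e+20 / 3.986e14 = 1.396996e+06
Step 2: sqrt(1.396996e+06) = 1181.9458 s
Step 3: T = 2*pi * 1181.9458 = 7426.38 s
Step 4: T in hours = 7426.38 / 3600 = 2.063 hours

2.063


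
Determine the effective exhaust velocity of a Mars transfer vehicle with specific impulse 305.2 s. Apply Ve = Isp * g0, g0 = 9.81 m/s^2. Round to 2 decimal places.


Step 1: Ve = Isp * g0 = 305.2 * 9.81
Step 2: Ve = 2994.01 m/s

2994.01


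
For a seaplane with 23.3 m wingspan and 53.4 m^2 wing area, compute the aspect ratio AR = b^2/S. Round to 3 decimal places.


Step 1: b^2 = 23.3^2 = 542.89
Step 2: AR = 542.89 / 53.4 = 10.166

10.166


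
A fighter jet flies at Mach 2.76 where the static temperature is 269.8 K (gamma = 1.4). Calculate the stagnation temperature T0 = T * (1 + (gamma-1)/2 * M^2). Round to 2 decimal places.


Step 1: (gamma-1)/2 = 0.2
Step 2: M^2 = 7.6176
Step 3: 1 + 0.2 * 7.6176 = 2.52352
Step 4: T0 = 269.8 * 2.52352 = 680.85 K

680.85


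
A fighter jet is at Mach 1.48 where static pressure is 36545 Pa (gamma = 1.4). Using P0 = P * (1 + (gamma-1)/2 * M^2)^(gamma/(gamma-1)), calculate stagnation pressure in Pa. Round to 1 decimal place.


Step 1: (gamma-1)/2 * M^2 = 0.2 * 2.1904 = 0.43808
Step 2: 1 + 0.43808 = 1.43808
Step 3: Exponent gamma/(gamma-1) = 3.5
Step 4: P0 = 36545 * 1.43808^3.5 = 130337.3 Pa

130337.3


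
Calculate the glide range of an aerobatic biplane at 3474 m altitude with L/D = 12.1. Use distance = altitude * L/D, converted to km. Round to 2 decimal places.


Step 1: Glide distance = altitude * L/D = 3474 * 12.1 = 42035.4 m
Step 2: Convert to km: 42035.4 / 1000 = 42.04 km

42.04


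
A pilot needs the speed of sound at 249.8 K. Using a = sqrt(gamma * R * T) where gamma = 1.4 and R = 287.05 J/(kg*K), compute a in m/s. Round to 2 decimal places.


Step 1: gamma * R * T = 1.4 * 287.05 * 249.8 = 100387.126
Step 2: a = sqrt(100387.126) = 316.84 m/s

316.84


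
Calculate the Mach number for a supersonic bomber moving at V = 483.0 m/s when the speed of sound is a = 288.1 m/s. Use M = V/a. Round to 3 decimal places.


Step 1: M = V / a = 483.0 / 288.1
Step 2: M = 1.677

1.677


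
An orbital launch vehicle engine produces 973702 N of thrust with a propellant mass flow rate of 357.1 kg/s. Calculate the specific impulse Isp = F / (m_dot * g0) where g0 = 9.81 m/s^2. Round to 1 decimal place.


Step 1: m_dot * g0 = 357.1 * 9.81 = 3503.15
Step 2: Isp = 973702 / 3503.15 = 278.0 s

278.0


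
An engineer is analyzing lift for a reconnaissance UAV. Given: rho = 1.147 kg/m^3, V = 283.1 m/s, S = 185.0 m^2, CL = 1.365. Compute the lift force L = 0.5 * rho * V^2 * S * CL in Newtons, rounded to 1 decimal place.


Step 1: Calculate dynamic pressure q = 0.5 * 1.147 * 283.1^2 = 0.5 * 1.147 * 80145.61 = 45963.5073 Pa
Step 2: Multiply by wing area and lift coefficient: L = 45963.5073 * 185.0 * 1.365
Step 3: L = 8503248.857 * 1.365 = 11606934.7 N

11606934.7


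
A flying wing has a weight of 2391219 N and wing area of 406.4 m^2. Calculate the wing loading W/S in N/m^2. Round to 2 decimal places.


Step 1: Wing loading = W / S = 2391219 / 406.4
Step 2: Wing loading = 5883.91 N/m^2

5883.91


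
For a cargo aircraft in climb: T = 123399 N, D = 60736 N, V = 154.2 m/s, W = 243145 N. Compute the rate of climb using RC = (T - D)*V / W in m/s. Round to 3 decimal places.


Step 1: Excess thrust = T - D = 123399 - 60736 = 62663 N
Step 2: Excess power = 62663 * 154.2 = 9662634.6 W
Step 3: RC = 9662634.6 / 243145 = 39.740 m/s

39.740


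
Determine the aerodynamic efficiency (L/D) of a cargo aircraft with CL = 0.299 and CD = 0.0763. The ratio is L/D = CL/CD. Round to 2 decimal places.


Step 1: L/D = CL / CD = 0.299 / 0.0763
Step 2: L/D = 3.92

3.92


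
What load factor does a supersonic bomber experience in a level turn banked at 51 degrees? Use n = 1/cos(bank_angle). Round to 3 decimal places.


Step 1: Convert 51 degrees to radians = 0.890118
Step 2: cos(51 deg) = 0.62932
Step 3: n = 1 / 0.62932 = 1.589

1.589


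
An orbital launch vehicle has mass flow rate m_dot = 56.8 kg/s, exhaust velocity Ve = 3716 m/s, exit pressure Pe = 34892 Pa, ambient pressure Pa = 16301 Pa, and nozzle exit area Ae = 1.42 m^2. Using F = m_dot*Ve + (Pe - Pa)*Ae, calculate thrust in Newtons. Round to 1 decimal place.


Step 1: Momentum thrust = m_dot * Ve = 56.8 * 3716 = 211068.8 N
Step 2: Pressure thrust = (Pe - Pa) * Ae = (34892 - 16301) * 1.42 = 26399.22 N
Step 3: Total thrust F = 211068.8 + 26399.22 = 237468.0 N

237468.0


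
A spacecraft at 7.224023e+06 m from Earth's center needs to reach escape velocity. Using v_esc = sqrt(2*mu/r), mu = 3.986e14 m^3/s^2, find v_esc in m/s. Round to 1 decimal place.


Step 1: 2*mu/r = 2 * 3.986e14 / 7.224023e+06 = 110354022.9592
Step 2: v_esc = sqrt(110354022.9592) = 10505.0 m/s

10505.0


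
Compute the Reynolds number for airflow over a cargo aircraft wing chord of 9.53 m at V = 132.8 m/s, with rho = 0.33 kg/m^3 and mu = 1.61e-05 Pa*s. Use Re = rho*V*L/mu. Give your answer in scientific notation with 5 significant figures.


Step 1: Numerator = rho * V * L = 0.33 * 132.8 * 9.53 = 417.64272
Step 2: Re = 417.64272 / 1.61e-05
Step 3: Re = 2.5941e+07

2.5941e+07


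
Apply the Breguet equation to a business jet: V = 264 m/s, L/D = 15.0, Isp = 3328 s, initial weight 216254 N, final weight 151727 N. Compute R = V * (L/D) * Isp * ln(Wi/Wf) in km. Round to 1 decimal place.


Step 1: Coefficient = V * (L/D) * Isp = 264 * 15.0 * 3328 = 13178880.0 m
Step 2: Wi/Wf = 216254 / 151727 = 1.425284
Step 3: ln(1.425284) = 0.354371
Step 4: R = 13178880.0 * 0.354371 = 4670210.1 m = 4670.2 km

4670.2


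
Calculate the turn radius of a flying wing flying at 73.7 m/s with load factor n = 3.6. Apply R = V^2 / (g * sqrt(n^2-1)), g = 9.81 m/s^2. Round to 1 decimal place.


Step 1: V^2 = 73.7^2 = 5431.69
Step 2: n^2 - 1 = 3.6^2 - 1 = 11.96
Step 3: sqrt(11.96) = 3.458323
Step 4: R = 5431.69 / (9.81 * 3.458323) = 160.1 m

160.1


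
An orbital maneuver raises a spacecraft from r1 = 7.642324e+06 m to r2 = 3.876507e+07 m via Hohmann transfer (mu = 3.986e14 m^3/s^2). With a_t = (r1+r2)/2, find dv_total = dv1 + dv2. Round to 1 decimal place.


Step 1: Transfer semi-major axis a_t = (7.642324e+06 + 3.876507e+07) / 2 = 2.320370e+07 m
Step 2: v1 (circular at r1) = sqrt(mu/r1) = 7221.97 m/s
Step 3: v_t1 = sqrt(mu*(2/r1 - 1/a_t)) = 9334.64 m/s
Step 4: dv1 = |9334.64 - 7221.97| = 2112.67 m/s
Step 5: v2 (circular at r2) = 3206.63 m/s, v_t2 = 1840.27 m/s
Step 6: dv2 = |3206.63 - 1840.27| = 1366.35 m/s
Step 7: Total delta-v = 2112.67 + 1366.35 = 3479.0 m/s

3479.0


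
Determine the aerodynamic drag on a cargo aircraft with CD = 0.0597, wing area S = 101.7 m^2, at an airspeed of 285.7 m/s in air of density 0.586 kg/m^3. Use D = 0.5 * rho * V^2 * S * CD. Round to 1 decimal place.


Step 1: Dynamic pressure q = 0.5 * 0.586 * 285.7^2 = 23915.9756 Pa
Step 2: Drag D = q * S * CD = 23915.9756 * 101.7 * 0.0597
Step 3: D = 145205.6 N

145205.6


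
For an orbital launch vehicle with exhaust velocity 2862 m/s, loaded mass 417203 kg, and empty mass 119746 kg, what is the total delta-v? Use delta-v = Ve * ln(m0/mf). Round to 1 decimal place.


Step 1: Mass ratio m0/mf = 417203 / 119746 = 3.484066
Step 2: ln(3.484066) = 1.2482
Step 3: delta-v = 2862 * 1.2482 = 3572.3 m/s

3572.3


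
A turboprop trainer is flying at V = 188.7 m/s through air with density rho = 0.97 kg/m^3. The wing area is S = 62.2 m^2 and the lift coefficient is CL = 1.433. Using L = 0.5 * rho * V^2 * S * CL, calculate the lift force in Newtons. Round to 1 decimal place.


Step 1: Calculate dynamic pressure q = 0.5 * 0.97 * 188.7^2 = 0.5 * 0.97 * 35607.69 = 17269.7296 Pa
Step 2: Multiply by wing area and lift coefficient: L = 17269.7296 * 62.2 * 1.433
Step 3: L = 1074177.1842 * 1.433 = 1539295.9 N

1539295.9


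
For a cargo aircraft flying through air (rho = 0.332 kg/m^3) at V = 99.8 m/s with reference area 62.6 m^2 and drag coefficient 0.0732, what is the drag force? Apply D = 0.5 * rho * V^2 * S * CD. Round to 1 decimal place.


Step 1: Dynamic pressure q = 0.5 * 0.332 * 99.8^2 = 1653.3666 Pa
Step 2: Drag D = q * S * CD = 1653.3666 * 62.6 * 0.0732
Step 3: D = 7576.3 N

7576.3


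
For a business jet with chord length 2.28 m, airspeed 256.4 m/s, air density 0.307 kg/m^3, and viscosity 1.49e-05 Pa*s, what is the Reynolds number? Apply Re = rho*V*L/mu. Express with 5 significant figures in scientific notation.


Step 1: Numerator = rho * V * L = 0.307 * 256.4 * 2.28 = 179.469744
Step 2: Re = 179.469744 / 1.49e-05
Step 3: Re = 1.2045e+07

1.2045e+07


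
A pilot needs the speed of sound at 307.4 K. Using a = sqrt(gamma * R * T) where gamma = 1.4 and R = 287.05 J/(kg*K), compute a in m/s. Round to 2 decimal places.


Step 1: gamma * R * T = 1.4 * 287.05 * 307.4 = 123534.838
Step 2: a = sqrt(123534.838) = 351.48 m/s

351.48


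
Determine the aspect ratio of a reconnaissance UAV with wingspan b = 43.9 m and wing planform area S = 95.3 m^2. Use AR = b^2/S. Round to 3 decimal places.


Step 1: b^2 = 43.9^2 = 1927.21
Step 2: AR = 1927.21 / 95.3 = 20.223

20.223


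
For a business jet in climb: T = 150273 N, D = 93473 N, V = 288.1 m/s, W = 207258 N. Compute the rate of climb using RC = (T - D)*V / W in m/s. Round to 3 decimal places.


Step 1: Excess thrust = T - D = 150273 - 93473 = 56800 N
Step 2: Excess power = 56800 * 288.1 = 16364080.0 W
Step 3: RC = 16364080.0 / 207258 = 78.955 m/s

78.955


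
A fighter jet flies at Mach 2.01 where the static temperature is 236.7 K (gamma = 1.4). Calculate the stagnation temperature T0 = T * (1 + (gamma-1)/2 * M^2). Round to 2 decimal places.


Step 1: (gamma-1)/2 = 0.2
Step 2: M^2 = 4.0401
Step 3: 1 + 0.2 * 4.0401 = 1.80802
Step 4: T0 = 236.7 * 1.80802 = 427.96 K

427.96


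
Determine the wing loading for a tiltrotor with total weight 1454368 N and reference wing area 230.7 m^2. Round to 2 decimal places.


Step 1: Wing loading = W / S = 1454368 / 230.7
Step 2: Wing loading = 6304.15 N/m^2

6304.15


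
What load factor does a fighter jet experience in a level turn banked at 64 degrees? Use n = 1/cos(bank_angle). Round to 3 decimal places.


Step 1: Convert 64 degrees to radians = 1.117011
Step 2: cos(64 deg) = 0.438371
Step 3: n = 1 / 0.438371 = 2.281

2.281


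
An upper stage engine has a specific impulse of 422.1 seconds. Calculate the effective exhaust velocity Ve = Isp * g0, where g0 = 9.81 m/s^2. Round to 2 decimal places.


Step 1: Ve = Isp * g0 = 422.1 * 9.81
Step 2: Ve = 4140.80 m/s

4140.80


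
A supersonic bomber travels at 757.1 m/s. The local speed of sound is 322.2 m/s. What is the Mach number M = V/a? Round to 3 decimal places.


Step 1: M = V / a = 757.1 / 322.2
Step 2: M = 2.350

2.350


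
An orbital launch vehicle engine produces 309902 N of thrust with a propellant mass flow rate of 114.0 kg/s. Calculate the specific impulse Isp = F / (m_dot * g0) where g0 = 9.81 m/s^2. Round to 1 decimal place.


Step 1: m_dot * g0 = 114.0 * 9.81 = 1118.34
Step 2: Isp = 309902 / 1118.34 = 277.1 s

277.1


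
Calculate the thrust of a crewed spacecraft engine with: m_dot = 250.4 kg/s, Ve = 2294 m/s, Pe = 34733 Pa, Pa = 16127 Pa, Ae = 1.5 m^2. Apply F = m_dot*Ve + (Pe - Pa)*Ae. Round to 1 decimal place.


Step 1: Momentum thrust = m_dot * Ve = 250.4 * 2294 = 574417.6 N
Step 2: Pressure thrust = (Pe - Pa) * Ae = (34733 - 16127) * 1.5 = 27909.0 N
Step 3: Total thrust F = 574417.6 + 27909.0 = 602326.6 N

602326.6


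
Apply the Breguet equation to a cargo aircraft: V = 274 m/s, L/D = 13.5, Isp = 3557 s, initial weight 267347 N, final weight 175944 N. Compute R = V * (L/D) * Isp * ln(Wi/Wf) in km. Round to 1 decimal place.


Step 1: Coefficient = V * (L/D) * Isp = 274 * 13.5 * 3557 = 13157343.0 m
Step 2: Wi/Wf = 267347 / 175944 = 1.519501
Step 3: ln(1.519501) = 0.418382
Step 4: R = 13157343.0 * 0.418382 = 5504791.2 m = 5504.8 km

5504.8


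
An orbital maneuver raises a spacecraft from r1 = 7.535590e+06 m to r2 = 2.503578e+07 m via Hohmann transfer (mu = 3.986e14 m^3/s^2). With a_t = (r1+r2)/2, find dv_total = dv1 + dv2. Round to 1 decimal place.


Step 1: Transfer semi-major axis a_t = (7.535590e+06 + 2.503578e+07) / 2 = 1.628568e+07 m
Step 2: v1 (circular at r1) = sqrt(mu/r1) = 7272.94 m/s
Step 3: v_t1 = sqrt(mu*(2/r1 - 1/a_t)) = 9017.53 m/s
Step 4: dv1 = |9017.53 - 7272.94| = 1744.59 m/s
Step 5: v2 (circular at r2) = 3990.14 m/s, v_t2 = 2714.21 m/s
Step 6: dv2 = |3990.14 - 2714.21| = 1275.93 m/s
Step 7: Total delta-v = 1744.59 + 1275.93 = 3020.5 m/s

3020.5


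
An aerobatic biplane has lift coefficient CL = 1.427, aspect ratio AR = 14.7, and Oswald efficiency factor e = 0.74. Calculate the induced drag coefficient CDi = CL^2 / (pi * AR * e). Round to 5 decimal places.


Step 1: CL^2 = 1.427^2 = 2.036329
Step 2: pi * AR * e = 3.14159 * 14.7 * 0.74 = 34.174245
Step 3: CDi = 2.036329 / 34.174245 = 0.05959

0.05959


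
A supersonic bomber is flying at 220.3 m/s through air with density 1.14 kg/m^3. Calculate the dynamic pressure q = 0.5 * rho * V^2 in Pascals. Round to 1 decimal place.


Step 1: V^2 = 220.3^2 = 48532.09
Step 2: q = 0.5 * 1.14 * 48532.09
Step 3: q = 27663.3 Pa

27663.3


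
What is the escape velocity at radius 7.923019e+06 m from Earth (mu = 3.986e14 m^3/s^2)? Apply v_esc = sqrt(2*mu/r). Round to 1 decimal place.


Step 1: 2*mu/r = 2 * 3.986e14 / 7.923019e+06 = 100618211.3157
Step 2: v_esc = sqrt(100618211.3157) = 10030.9 m/s

10030.9


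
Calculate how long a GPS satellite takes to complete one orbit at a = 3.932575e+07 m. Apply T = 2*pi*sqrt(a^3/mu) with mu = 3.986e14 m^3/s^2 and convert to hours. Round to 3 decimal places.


Step 1: a^3 / mu = 6.081785e+22 / 3.986e14 = 1.525786e+08
Step 2: sqrt(1.525786e+08) = 12352.2728 s
Step 3: T = 2*pi * 12352.2728 = 77611.62 s
Step 4: T in hours = 77611.62 / 3600 = 21.559 hours

21.559


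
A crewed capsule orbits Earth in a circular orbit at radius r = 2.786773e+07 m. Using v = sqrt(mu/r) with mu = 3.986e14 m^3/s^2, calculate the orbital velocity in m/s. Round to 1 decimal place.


Step 1: mu / r = 3.986e14 / 2.786773e+07 = 14303281.9681
Step 2: v = sqrt(14303281.9681) = 3782.0 m/s

3782.0


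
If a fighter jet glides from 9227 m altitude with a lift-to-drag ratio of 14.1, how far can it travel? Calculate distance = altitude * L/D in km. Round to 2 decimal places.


Step 1: Glide distance = altitude * L/D = 9227 * 14.1 = 130100.7 m
Step 2: Convert to km: 130100.7 / 1000 = 130.10 km

130.10


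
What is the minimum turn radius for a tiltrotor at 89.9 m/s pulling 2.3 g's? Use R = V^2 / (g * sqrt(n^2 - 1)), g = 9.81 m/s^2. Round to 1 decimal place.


Step 1: V^2 = 89.9^2 = 8082.01
Step 2: n^2 - 1 = 2.3^2 - 1 = 4.29
Step 3: sqrt(4.29) = 2.071232
Step 4: R = 8082.01 / (9.81 * 2.071232) = 397.8 m

397.8


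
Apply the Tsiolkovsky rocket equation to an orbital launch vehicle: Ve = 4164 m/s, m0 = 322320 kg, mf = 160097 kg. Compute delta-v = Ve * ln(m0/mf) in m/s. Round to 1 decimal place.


Step 1: Mass ratio m0/mf = 322320 / 160097 = 2.013279
Step 2: ln(2.013279) = 0.699765
Step 3: delta-v = 4164 * 0.699765 = 2913.8 m/s

2913.8


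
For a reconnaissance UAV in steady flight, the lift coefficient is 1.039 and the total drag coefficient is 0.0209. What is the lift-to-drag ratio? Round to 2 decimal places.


Step 1: L/D = CL / CD = 1.039 / 0.0209
Step 2: L/D = 49.71

49.71


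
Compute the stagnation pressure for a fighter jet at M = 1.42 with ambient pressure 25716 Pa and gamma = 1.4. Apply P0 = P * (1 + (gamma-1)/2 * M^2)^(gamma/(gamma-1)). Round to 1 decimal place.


Step 1: (gamma-1)/2 * M^2 = 0.2 * 2.0164 = 0.40328
Step 2: 1 + 0.40328 = 1.40328
Step 3: Exponent gamma/(gamma-1) = 3.5
Step 4: P0 = 25716 * 1.40328^3.5 = 84179.9 Pa

84179.9


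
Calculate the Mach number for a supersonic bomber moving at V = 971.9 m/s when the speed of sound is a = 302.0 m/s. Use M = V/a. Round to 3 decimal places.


Step 1: M = V / a = 971.9 / 302.0
Step 2: M = 3.218

3.218


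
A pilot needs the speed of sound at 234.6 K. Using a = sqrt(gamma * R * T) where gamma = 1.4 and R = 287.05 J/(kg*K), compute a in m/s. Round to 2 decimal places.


Step 1: gamma * R * T = 1.4 * 287.05 * 234.6 = 94278.702
Step 2: a = sqrt(94278.702) = 307.05 m/s

307.05


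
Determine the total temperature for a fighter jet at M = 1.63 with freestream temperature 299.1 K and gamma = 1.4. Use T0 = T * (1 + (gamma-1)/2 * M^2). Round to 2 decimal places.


Step 1: (gamma-1)/2 = 0.2
Step 2: M^2 = 2.6569
Step 3: 1 + 0.2 * 2.6569 = 1.53138
Step 4: T0 = 299.1 * 1.53138 = 458.04 K

458.04


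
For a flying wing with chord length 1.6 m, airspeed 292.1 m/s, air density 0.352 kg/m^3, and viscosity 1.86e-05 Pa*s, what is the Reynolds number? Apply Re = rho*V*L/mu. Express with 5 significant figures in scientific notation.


Step 1: Numerator = rho * V * L = 0.352 * 292.1 * 1.6 = 164.51072
Step 2: Re = 164.51072 / 1.86e-05
Step 3: Re = 8.8447e+06

8.8447e+06
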